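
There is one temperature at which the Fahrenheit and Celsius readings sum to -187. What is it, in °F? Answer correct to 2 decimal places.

Let F be the Fahrenheit reading. The Celsius reading is C = 5/9·F - 17.7778.
Require F + C = -187: (14/9)·F - 17.7778 = -187.
F = (-187 + 17.7778) / (14/9) = -108.79.

-108.79°F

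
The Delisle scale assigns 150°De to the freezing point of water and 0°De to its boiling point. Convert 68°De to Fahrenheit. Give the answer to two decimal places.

Linear interpolation between the fixed points: C = (68 - 150) × 100 / (0 - 150) = 54.6667°C.
Then 54.6667 × 1.8 + 32 = 130.40°F.

130.40°F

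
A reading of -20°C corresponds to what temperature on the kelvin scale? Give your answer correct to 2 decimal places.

In kelvin: -20.0000 + 273.15 = 253.15 K.

253.15 K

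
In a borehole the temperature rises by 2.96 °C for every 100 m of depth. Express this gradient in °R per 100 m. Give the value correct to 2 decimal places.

5.33 °R/100 m

The quantity depends on a temperature interval, so only the ratio of degree sizes applies; the offset between the scales is irrelevant.
A change of 1°C is a change of 1.8°R, so 2.96 × 1.8 = 5.33.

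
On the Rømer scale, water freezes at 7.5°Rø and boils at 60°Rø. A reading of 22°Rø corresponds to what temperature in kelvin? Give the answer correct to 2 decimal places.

Linear interpolation between the fixed points: C = (22 - 7.5) × 100 / (60 - 7.5) = 27.6190°C.
Then 27.6190 + 273.15 = 300.77 K.

300.77 K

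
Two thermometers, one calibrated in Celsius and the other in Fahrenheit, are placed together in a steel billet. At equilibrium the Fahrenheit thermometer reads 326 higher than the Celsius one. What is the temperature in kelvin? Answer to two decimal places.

640.65 K

Let x be the Celsius reading; then the Fahrenheit reading is 1.8·x + 32.
(1.8·x + 32) - x = 326  ⇒  (0.8)·x = 294  ⇒  x = 367.5000°C.
In kelvin: 367.5000 + 273.15 = 640.65 K.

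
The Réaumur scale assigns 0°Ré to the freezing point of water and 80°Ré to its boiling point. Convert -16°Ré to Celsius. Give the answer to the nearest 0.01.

-20.00°C

Linear interpolation between the fixed points: C = (-16 - 0) × 100 / (80 - 0) = -20.0000°C.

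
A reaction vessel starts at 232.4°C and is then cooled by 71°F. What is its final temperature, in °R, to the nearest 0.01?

The 71°F change is an interval, so only the factor 5/9 applies: -71 × 5/9 = -39.4444°C.
Final Celsius temperature: 232.4000 - 39.4444 = 192.9556°C.
In Rankine: 192.9556 × 1.8 + 491.67 = 838.99°R.

838.99°R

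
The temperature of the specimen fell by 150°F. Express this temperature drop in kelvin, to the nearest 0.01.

83.33 K

Only the scale ratio 5/9 matters for a change in temperature.
150 × 5/9 = 83.33.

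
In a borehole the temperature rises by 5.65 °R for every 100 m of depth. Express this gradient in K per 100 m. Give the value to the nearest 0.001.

Since only a temperature interval is involved, the additive offset between the scales drops out.
A change of 1°R is a change of 5/9 K, so 5.65 × 5/9 = 3.139.

3.139 K/100 m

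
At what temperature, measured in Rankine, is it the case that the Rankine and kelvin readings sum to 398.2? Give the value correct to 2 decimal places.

255.99°R

Let R be the Rankine reading. The kelvin reading is K = 5/9·R.
Require R + K = 398.2: (14/9)·R = 398.2.
R = (398.2) / (14/9) = 255.99.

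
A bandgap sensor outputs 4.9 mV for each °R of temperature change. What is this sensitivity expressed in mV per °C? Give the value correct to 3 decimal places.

8.820 mV per °C

Since only a temperature interval is involved, the additive offset between the scales drops out.
A change of 1°C is a change of 1.8°R, so per °C the value is 4.9 × 1.8 = 8.820.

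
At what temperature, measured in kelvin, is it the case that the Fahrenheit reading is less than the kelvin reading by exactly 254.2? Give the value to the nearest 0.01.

Let K be the kelvin reading. The Fahrenheit reading is F = 1.8·K - 459.67.
Require F - K = -254.2: (0.8)·K - 459.67 = -254.2.
K = (-254.2 + 459.67) / (0.8) = 256.84.

256.84 K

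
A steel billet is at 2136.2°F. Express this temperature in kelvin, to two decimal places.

1442.15 K

In Celsius: (2136.2 - 32) × 5/9 = 1169.0000°C.
In kelvin: 1169.0000 + 273.15 = 1442.15 K.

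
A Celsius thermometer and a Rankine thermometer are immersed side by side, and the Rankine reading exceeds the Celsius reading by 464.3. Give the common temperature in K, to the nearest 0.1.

238.9 K

Let x be the Celsius reading; then the Rankine reading is 1.8·x + 491.67.
(1.8·x + 491.67) - x = 464.3  ⇒  (0.8)·x = -27.37  ⇒  x = -34.2125°C.
In kelvin: -34.2125 + 273.15 = 238.9 K.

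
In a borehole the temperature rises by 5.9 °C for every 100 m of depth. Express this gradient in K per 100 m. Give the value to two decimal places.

5.90 K/100 m

The quantity depends on a temperature interval, so only the ratio of degree sizes applies; the offset between the scales is irrelevant.
A change of 1°C is a change of 1 K, so 5.9 × 1 = 5.90.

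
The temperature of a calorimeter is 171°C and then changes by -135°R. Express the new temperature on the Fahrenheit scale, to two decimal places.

The 135°R change is an interval, so only the factor 5/9 applies: -135 × 5/9 = -75.0000°C.
Final Celsius temperature: 171.0000 - 75.0000 = 96.0000°C.
In Fahrenheit: 96.0000 × 1.8 + 32 = 204.80°F.

204.80°F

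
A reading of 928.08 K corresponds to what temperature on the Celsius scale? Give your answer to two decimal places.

In Celsius: 928.08 - 273.15 = 654.9300°C.

654.93°C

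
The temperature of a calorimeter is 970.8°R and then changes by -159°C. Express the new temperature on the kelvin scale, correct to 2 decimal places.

Initial temperature in Celsius: (970.8 - 491.67) × 5/9 = 266.1833°C.
Final Celsius temperature: 266.1833 - 159.0000 = 107.1833°C.
In kelvin: 107.1833 + 273.15 = 380.33 K.

380.33 K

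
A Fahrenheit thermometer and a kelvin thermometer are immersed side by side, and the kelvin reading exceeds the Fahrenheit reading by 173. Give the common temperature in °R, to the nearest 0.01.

645.01°R

Let x be the Fahrenheit reading; then the kelvin reading is 5/9·x + 255.372.
(5/9·x + 255.372) - x = 173  ⇒  (-4/9)·x = -82.3722  ⇒  x = 185.3375°F.
In Celsius: (185.3375 - 32) × 5/9 = 85.1875°C.
In Rankine: 85.1875 × 1.8 + 491.67 = 645.01°R.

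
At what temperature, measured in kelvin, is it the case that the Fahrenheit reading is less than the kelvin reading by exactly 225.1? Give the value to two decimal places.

293.21 K

Let K be the kelvin reading. The Fahrenheit reading is F = 1.8·K - 459.67.
Require F - K = -225.1: (0.8)·K - 459.67 = -225.1.
K = (-225.1 + 459.67) / (0.8) = 293.21.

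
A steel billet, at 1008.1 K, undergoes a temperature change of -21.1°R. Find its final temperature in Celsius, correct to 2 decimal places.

Initial temperature in Celsius: 1008.1 - 273.15 = 734.9500°C.
The 21.1°R change is an interval, so only the factor 5/9 applies: -21.1 × 5/9 = -11.7222°C.
Final Celsius temperature: 734.9500 - 11.7222 = 723.2278°C.

723.23°C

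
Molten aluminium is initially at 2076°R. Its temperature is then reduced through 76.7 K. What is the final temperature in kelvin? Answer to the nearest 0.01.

1076.63 K

Initial temperature in Celsius: (2076 - 491.67) × 5/9 = 880.1833°C.
The 76.7 K change is an interval; Kelvin and Celsius degrees are the same size, so ΔC = -76.7°C.
Final Celsius temperature: 880.1833 - 76.7000 = 803.4833°C.
In kelvin: 803.4833 + 273.15 = 1076.63 K.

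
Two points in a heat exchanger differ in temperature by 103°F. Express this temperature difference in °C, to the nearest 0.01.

57.22°C

For a temperature interval the offset drops out; only the factor 5/9 applies.
103 × 5/9 = 57.22.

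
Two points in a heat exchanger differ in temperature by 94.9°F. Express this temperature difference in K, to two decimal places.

52.72 K

An interval of 1°F corresponds to 5/9 K.
94.9 × 5/9 = 52.72.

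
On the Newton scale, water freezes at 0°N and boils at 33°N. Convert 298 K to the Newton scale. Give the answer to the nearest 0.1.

8.2°N

First in Celsius: 298 - 273.15 = 24.8500°C.
Linearly onto the Newton scale: 0 + (24.8500 / 100) × (33 - 0) = 8.2°N.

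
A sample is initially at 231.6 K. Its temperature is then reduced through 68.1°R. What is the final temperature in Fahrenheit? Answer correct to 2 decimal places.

-110.89°F

Initial temperature in Celsius: 231.6 - 273.15 = -41.5500°C.
The 68.1°R change is an interval, so only the factor 5/9 applies: -68.1 × 5/9 = -37.8333°C.
Final Celsius temperature: -41.5500 - 37.8333 = -79.3833°C.
In Fahrenheit: -79.3833 × 1.8 + 32 = -110.89°F.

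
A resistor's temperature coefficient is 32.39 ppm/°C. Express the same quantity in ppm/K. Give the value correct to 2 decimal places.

The quantity depends on a temperature interval, so only the ratio of degree sizes applies; the offset between the scales is irrelevant.
A change of 1 K is a change of 1°C, so per K the value is 32.39 × 1 = 32.39.

32.39 ppm/K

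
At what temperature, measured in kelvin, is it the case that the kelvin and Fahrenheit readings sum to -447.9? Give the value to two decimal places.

Let K be the kelvin reading. The Fahrenheit reading is F = 1.8·K - 459.67.
Require K + F = -447.9: (2.8)·K - 459.67 = -447.9.
K = (-447.9 + 459.67) / (2.8) = 4.20.

4.20 K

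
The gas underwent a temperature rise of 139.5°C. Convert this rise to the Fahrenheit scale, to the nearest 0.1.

For a temperature interval the offset drops out; only the factor 1.8 applies.
139.5 × 1.8 = 251.1.

251.1°F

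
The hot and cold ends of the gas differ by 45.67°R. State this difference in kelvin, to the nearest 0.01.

25.37 K

An interval of 1°R corresponds to 5/9 K.
45.67 × 5/9 = 25.37.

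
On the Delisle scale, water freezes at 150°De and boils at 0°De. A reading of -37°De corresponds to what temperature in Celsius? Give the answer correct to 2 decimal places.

124.67°C

Linear interpolation between the fixed points: C = (-37 - 150) × 100 / (0 - 150) = 124.6667°C.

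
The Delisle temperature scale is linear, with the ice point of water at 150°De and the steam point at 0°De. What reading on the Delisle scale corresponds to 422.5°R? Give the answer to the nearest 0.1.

207.6°De

First in Celsius: (422.5 - 491.67) × 5/9 = -38.4278°C.
Linearly onto the Delisle scale: 150 + (-38.4278 / 100) × (0 - 150) = 207.6°De.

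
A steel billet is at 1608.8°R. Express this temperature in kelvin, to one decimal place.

893.8 K

In Celsius: (1608.8 - 491.67) × 5/9 = 620.6278°C.
In kelvin: 620.6278 + 273.15 = 893.8 K.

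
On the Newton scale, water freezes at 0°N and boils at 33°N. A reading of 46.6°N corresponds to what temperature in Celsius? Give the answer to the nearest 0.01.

Linear interpolation between the fixed points: C = (46.6 - 0) × 100 / (33 - 0) = 141.2121°C.

141.21°C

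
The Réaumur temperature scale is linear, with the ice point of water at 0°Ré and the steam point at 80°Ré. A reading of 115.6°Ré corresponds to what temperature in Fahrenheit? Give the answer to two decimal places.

292.10°F

Linear interpolation between the fixed points: C = (115.6 - 0) × 100 / (80 - 0) = 144.5000°C.
Then 144.5000 × 1.8 + 32 = 292.10°F.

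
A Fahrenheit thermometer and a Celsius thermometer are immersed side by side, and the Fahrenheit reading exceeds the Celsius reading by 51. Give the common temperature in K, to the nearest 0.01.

296.90 K

Let x be the Fahrenheit reading; then the Celsius reading is 5/9·x - 17.7778.
(5/9·x - 17.7778) - x = -51  ⇒  (-4/9)·x = -33.2222  ⇒  x = 74.7500°F.
In Celsius: (74.75 - 32) × 5/9 = 23.7500°C.
In kelvin: 23.7500 + 273.15 = 296.90 K.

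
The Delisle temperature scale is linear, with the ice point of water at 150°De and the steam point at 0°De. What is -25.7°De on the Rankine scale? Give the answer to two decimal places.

702.51°R

Linear interpolation between the fixed points: C = (-25.7 - 150) × 100 / (0 - 150) = 117.1333°C.
Then 117.1333 × 1.8 + 491.67 = 702.51°R.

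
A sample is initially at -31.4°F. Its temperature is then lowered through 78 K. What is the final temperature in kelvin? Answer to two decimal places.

Initial temperature in Celsius: (-31.4 - 32) × 5/9 = -35.2222°C.
The 78 K change is an interval; Kelvin and Celsius degrees are the same size, so ΔC = -78°C.
Final Celsius temperature: -35.2222 - 78.0000 = -113.2222°C.
In kelvin: -113.2222 + 273.15 = 159.93 K.

159.93 K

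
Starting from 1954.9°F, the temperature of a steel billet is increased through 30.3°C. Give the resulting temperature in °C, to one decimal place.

Initial temperature in Celsius: (1954.9 - 32) × 5/9 = 1068.2778°C.
Final Celsius temperature: 1068.2778 + 30.3000 = 1098.5778°C.

1098.6°C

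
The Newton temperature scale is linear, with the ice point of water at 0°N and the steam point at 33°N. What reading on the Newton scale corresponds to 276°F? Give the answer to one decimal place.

44.7°N

First in Celsius: (276 - 32) × 5/9 = 135.5556°C.
Linearly onto the Newton scale: 0 + (135.5556 / 100) × (33 - 0) = 44.7°N.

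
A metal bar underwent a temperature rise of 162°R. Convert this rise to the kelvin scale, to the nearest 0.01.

90.00 K

An interval of 1°R corresponds to 5/9 K.
162 × 5/9 = 90.00.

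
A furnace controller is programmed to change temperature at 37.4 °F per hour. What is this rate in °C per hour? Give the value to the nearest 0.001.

20.778 °C/hour

Since only a temperature interval is involved, the additive offset between the scales drops out.
A change of 1°F is a change of 5/9°C, so 37.4 × 5/9 = 20.778.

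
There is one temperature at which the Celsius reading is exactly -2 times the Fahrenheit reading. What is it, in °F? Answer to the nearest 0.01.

6.96°F

Let F be the Fahrenheit reading. The Celsius reading is C = 5/9·F - 17.7778.
Require C = -2·F: 5/9·F - 17.7778 = -2·F.
(23/9)·F = 17.7778  ⇒  F = 6.96.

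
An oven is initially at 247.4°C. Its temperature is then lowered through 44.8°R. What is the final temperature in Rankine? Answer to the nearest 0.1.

892.2°R

The 44.8°R change is an interval, so only the factor 5/9 applies: -44.8 × 5/9 = -24.8889°C.
Final Celsius temperature: 247.4000 - 24.8889 = 222.5111°C.
In Rankine: 222.5111 × 1.8 + 491.67 = 892.2°R.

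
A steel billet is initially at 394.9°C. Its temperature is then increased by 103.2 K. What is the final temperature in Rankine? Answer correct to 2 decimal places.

1388.25°R

The 103.2 K change is an interval; Kelvin and Celsius degrees are the same size, so ΔC = +103.2°C.
Final Celsius temperature: 394.9000 + 103.2000 = 498.1000°C.
In Rankine: 498.1000 × 1.8 + 491.67 = 1388.25°R.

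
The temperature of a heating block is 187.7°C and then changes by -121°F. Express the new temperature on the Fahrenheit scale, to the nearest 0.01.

248.86°F

The 121°F change is an interval, so only the factor 5/9 applies: -121 × 5/9 = -67.2222°C.
Final Celsius temperature: 187.7000 - 67.2222 = 120.4778°C.
In Fahrenheit: 120.4778 × 1.8 + 32 = 248.86°F.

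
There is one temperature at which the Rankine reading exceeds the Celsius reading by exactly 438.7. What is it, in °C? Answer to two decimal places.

Let C be the Celsius reading. The Rankine reading is R = 1.8·C + 491.67.
Require R - C = 438.7: (0.8)·C + 491.67 = 438.7.
C = (438.7 - 491.67) / (0.8) = -66.21.

-66.21°C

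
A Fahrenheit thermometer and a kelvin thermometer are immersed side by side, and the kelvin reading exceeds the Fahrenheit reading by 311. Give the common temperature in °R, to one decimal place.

Let x be the Fahrenheit reading; then the kelvin reading is 5/9·x + 255.372.
(5/9·x + 255.372) - x = 311  ⇒  (-4/9)·x = 55.6278  ⇒  x = -125.1625°F.
In Celsius: (-125.1625 - 32) × 5/9 = -87.3125°C.
In Rankine: -87.3125 × 1.8 + 491.67 = 334.5°R.

334.5°R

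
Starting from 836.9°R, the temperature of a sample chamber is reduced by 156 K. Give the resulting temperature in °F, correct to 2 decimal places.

96.43°F

Initial temperature in Celsius: (836.9 - 491.67) × 5/9 = 191.7944°C.
The 156 K change is an interval; Kelvin and Celsius degrees are the same size, so ΔC = -156°C.
Final Celsius temperature: 191.7944 - 156.0000 = 35.7944°C.
In Fahrenheit: 35.7944 × 1.8 + 32 = 96.43°F.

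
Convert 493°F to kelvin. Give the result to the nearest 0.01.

In Celsius: (493 - 32) × 5/9 = 256.1111°C.
In kelvin: 256.1111 + 273.15 = 529.26 K.

529.26 K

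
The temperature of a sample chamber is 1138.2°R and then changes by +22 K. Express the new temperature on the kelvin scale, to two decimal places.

654.33 K

Initial temperature in Celsius: (1138.2 - 491.67) × 5/9 = 359.1833°C.
The 22 K change is an interval; Kelvin and Celsius degrees are the same size, so ΔC = +22°C.
Final Celsius temperature: 359.1833 + 22.0000 = 381.1833°C.
In kelvin: 381.1833 + 273.15 = 654.33 K.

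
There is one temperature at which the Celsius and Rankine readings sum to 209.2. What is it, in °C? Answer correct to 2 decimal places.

-100.88°C

Let C be the Celsius reading. The Rankine reading is R = 1.8·C + 491.67.
Require C + R = 209.2: (2.8)·C + 491.67 = 209.2.
C = (209.2 - 491.67) / (2.8) = -100.88.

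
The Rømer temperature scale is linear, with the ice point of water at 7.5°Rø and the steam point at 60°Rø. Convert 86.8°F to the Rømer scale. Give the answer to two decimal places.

First in Celsius: (86.8 - 32) × 5/9 = 30.4444°C.
Linearly onto the Rømer scale: 7.5 + (30.4444 / 100) × (60 - 7.5) = 23.48°Rø.

23.48°Rø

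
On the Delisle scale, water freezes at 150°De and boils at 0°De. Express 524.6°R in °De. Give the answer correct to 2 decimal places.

122.56°De

First in Celsius: (524.6 - 491.67) × 5/9 = 18.2944°C.
Linearly onto the Delisle scale: 150 + (18.2944 / 100) × (0 - 150) = 122.56°De.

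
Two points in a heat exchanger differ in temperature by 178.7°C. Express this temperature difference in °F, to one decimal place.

Only the scale ratio 1.8 matters for a change in temperature.
178.7 × 1.8 = 321.7.

321.7°F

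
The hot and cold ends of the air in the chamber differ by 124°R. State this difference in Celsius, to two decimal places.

68.89°C

For a temperature interval the offset drops out; only the factor 5/9 applies.
124 × 5/9 = 68.89.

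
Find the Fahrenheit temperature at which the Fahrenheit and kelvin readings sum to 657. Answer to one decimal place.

258.2°F

Let F be the Fahrenheit reading. The kelvin reading is K = 5/9·F + 255.372.
Require F + K = 657: (14/9)·F + 255.372 = 657.
F = (657 - 255.372) / (14/9) = 258.2.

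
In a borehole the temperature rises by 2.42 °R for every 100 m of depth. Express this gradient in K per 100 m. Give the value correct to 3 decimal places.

The quantity depends on a temperature interval, so only the ratio of degree sizes applies; the offset between the scales is irrelevant.
A change of 1°R is a change of 5/9 K, so 2.42 × 5/9 = 1.344.

1.344 K/100 m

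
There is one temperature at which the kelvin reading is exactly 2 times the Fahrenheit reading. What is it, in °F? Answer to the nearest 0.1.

176.8°F

Let F be the Fahrenheit reading. The kelvin reading is K = 5/9·F + 255.372.
Require K = 2·F: 5/9·F + 255.372 = 2·F.
(-13/9)·F = -255.372  ⇒  F = 176.8.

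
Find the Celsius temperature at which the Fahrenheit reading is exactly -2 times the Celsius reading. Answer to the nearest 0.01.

Let C be the Celsius reading. The Fahrenheit reading is F = 1.8·C + 32.
Require F = -2·C: 1.8·C + 32 = -2·C.
(3.8)·C = -32  ⇒  C = -8.42.

-8.42°C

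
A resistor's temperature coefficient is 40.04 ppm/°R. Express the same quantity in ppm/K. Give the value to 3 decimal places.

The quantity depends on a temperature interval, so only the ratio of degree sizes applies; the offset between the scales is irrelevant.
A change of 1 K is a change of 1.8°R, so per K the value is 40.04 × 1.8 = 72.072.

72.072 ppm/K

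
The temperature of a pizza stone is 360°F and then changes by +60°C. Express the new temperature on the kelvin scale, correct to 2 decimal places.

515.37 K

Initial temperature in Celsius: (360 - 32) × 5/9 = 182.2222°C.
Final Celsius temperature: 182.2222 + 60.0000 = 242.2222°C.
In kelvin: 242.2222 + 273.15 = 515.37 K.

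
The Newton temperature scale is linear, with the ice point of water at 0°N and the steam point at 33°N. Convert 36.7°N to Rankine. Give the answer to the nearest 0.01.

Linear interpolation between the fixed points: C = (36.7 - 0) × 100 / (33 - 0) = 111.2121°C.
Then 111.2121 × 1.8 + 491.67 = 691.85°R.

691.85°R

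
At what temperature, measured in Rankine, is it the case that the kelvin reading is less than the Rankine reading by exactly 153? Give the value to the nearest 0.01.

344.25°R

Let R be the Rankine reading. The kelvin reading is K = 5/9·R.
Require K - R = -153: (-4/9)·R = -153.
R = (-153) / (-4/9) = 344.25.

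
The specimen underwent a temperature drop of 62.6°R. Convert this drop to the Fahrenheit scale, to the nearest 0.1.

Rankine and Fahrenheit degrees are the same size, so the interval is unchanged: 62.6.

62.6°F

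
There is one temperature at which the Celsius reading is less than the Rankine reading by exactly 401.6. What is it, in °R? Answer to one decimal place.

289.0°R

Let R be the Rankine reading. The Celsius reading is C = 5/9·R - 273.15.
Require C - R = -401.6: (-4/9)·R - 273.15 = -401.6.
R = (-401.6 + 273.15) / (-4/9) = 289.0.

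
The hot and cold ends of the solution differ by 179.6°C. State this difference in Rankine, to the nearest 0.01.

For a temperature interval the offset drops out; only the factor 1.8 applies.
179.6 × 1.8 = 323.28.

323.28°R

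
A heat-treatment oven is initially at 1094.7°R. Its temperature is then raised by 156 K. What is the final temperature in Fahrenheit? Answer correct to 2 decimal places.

915.83°F

Initial temperature in Celsius: (1094.7 - 491.67) × 5/9 = 335.0167°C.
The 156 K change is an interval; Kelvin and Celsius degrees are the same size, so ΔC = +156°C.
Final Celsius temperature: 335.0167 + 156.0000 = 491.0167°C.
In Fahrenheit: 491.0167 × 1.8 + 32 = 915.83°F.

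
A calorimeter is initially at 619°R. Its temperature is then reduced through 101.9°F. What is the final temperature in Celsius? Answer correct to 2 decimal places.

Initial temperature in Celsius: (619 - 491.67) × 5/9 = 70.7389°C.
The 101.9°F change is an interval, so only the factor 5/9 applies: -101.9 × 5/9 = -56.6111°C.
Final Celsius temperature: 70.7389 - 56.6111 = 14.1278°C.

14.13°C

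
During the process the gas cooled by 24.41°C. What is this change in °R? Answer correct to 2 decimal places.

For a temperature interval the offset drops out; only the factor 1.8 applies.
24.41 × 1.8 = 43.94.

43.94°R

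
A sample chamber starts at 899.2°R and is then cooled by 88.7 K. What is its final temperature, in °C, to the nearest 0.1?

Initial temperature in Celsius: (899.2 - 491.67) × 5/9 = 226.4056°C.
The 88.7 K change is an interval; Kelvin and Celsius degrees are the same size, so ΔC = -88.7°C.
Final Celsius temperature: 226.4056 - 88.7000 = 137.7056°C.

137.7°C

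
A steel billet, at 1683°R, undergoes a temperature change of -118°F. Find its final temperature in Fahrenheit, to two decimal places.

Initial temperature in Celsius: (1683 - 491.67) × 5/9 = 661.8500°C.
The 118°F change is an interval, so only the factor 5/9 applies: -118 × 5/9 = -65.5556°C.
Final Celsius temperature: 661.8500 - 65.5556 = 596.2944°C.
In Fahrenheit: 596.2944 × 1.8 + 32 = 1105.33°F.

1105.33°F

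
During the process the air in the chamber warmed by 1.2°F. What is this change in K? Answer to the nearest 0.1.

0.7 K

An interval of 1°F corresponds to 5/9 K.
1.2 × 5/9 = 0.7.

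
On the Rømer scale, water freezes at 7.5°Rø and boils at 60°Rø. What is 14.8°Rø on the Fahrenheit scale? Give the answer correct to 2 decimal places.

57.03°F

Linear interpolation between the fixed points: C = (14.8 - 7.5) × 100 / (60 - 7.5) = 13.9048°C.
Then 13.9048 × 1.8 + 32 = 57.03°F.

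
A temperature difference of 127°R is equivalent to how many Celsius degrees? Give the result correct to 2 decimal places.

An interval of 1°R corresponds to 5/9°C.
127 × 5/9 = 70.56.

70.56°C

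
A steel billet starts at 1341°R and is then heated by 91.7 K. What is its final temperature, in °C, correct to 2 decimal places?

Initial temperature in Celsius: (1341 - 491.67) × 5/9 = 471.8500°C.
The 91.7 K change is an interval; Kelvin and Celsius degrees are the same size, so ΔC = +91.7°C.
Final Celsius temperature: 471.8500 + 91.7000 = 563.5500°C.

563.55°C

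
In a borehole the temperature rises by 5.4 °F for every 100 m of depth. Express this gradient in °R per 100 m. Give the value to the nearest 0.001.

5.400 °R/100 m

The quantity depends on a temperature interval, so only the ratio of degree sizes applies; the offset between the scales is irrelevant.
A change of 1°F is a change of 1°R, so 5.4 × 1 = 5.400.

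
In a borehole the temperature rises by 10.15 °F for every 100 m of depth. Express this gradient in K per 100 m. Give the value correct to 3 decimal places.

5.639 K/100 m

The quantity depends on a temperature interval, so only the ratio of degree sizes applies; the offset between the scales is irrelevant.
A change of 1°F is a change of 5/9 K, so 10.15 × 5/9 = 5.639.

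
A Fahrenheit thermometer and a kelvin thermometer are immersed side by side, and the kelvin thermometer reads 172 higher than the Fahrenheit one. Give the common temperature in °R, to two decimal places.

647.26°R

Let x be the Fahrenheit reading; then the kelvin reading is 5/9·x + 255.372.
(5/9·x + 255.372) - x = 172  ⇒  (-4/9)·x = -83.3722  ⇒  x = 187.5875°F.
In Celsius: (187.5875 - 32) × 5/9 = 86.4375°C.
In Rankine: 86.4375 × 1.8 + 491.67 = 647.26°R.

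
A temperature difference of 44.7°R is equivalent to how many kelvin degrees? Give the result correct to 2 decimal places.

An interval of 1°R corresponds to 5/9 K.
44.7 × 5/9 = 24.83.

24.83 K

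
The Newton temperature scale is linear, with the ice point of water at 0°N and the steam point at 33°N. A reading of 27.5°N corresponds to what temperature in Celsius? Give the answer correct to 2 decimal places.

Linear interpolation between the fixed points: C = (27.5 - 0) × 100 / (33 - 0) = 83.3333°C.

83.33°C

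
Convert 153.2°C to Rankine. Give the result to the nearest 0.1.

767.4°R

In Rankine: 153.2000 × 1.8 + 491.67 = 767.4°R.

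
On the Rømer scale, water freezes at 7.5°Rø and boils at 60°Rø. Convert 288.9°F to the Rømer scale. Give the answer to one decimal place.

82.4°Rø

First in Celsius: (288.9 - 32) × 5/9 = 142.7222°C.
Linearly onto the Rømer scale: 7.5 + (142.7222 / 100) × (60 - 7.5) = 82.4°Rø.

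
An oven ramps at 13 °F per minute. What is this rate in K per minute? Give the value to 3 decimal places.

7.222 K/minute

The quantity depends on a temperature interval, so only the ratio of degree sizes applies; the offset between the scales is irrelevant.
A change of 1°F is a change of 5/9 K, so 13 × 5/9 = 7.222.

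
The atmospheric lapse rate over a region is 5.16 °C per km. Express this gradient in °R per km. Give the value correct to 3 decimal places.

9.288 °R/km

The quantity depends on a temperature interval, so only the ratio of degree sizes applies; the offset between the scales is irrelevant.
A change of 1°C is a change of 1.8°R, so 5.16 × 1.8 = 9.288.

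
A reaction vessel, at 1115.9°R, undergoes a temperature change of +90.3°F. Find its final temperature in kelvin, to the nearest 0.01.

Initial temperature in Celsius: (1115.9 - 491.67) × 5/9 = 346.7944°C.
The 90.3°F change is an interval, so only the factor 5/9 applies: +90.3 × 5/9 = +50.1667°C.
Final Celsius temperature: 346.7944 + 50.1667 = 396.9611°C.
In kelvin: 396.9611 + 273.15 = 670.11 K.

670.11 K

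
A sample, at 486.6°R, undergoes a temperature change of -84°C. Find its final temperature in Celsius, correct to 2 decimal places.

Initial temperature in Celsius: (486.6 - 491.67) × 5/9 = -2.8167°C.
Final Celsius temperature: -2.8167 - 84.0000 = -86.8167°C.

-86.82°C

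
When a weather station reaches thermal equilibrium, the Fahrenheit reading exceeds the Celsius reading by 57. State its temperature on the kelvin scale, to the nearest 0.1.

Let x be the Fahrenheit reading; then the Celsius reading is 5/9·x - 17.7778.
(5/9·x - 17.7778) - x = -57  ⇒  (-4/9)·x = -39.2222  ⇒  x = 88.2500°F.
In Celsius: (88.25 - 32) × 5/9 = 31.2500°C.
In kelvin: 31.2500 + 273.15 = 304.4 K.

304.4 K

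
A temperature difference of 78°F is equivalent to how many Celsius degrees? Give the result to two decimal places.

Only the scale ratio 5/9 matters for a change in temperature.
78 × 5/9 = 43.33.

43.33°C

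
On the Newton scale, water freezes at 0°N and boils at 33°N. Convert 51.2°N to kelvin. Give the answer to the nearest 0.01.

428.30 K

Linear interpolation between the fixed points: C = (51.2 - 0) × 100 / (33 - 0) = 155.1515°C.
Then 155.1515 + 273.15 = 428.30 K.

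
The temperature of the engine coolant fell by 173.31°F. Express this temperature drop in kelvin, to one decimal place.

96.3 K

An interval of 1°F corresponds to 5/9 K.
173.31 × 5/9 = 96.3.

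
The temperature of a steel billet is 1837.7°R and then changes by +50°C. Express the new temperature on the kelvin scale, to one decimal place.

Initial temperature in Celsius: (1837.7 - 491.67) × 5/9 = 747.7944°C.
Final Celsius temperature: 747.7944 + 50.0000 = 797.7944°C.
In kelvin: 797.7944 + 273.15 = 1070.9 K.

1070.9 K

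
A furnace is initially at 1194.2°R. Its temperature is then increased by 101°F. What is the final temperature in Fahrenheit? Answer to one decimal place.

Initial temperature in Celsius: (1194.2 - 491.67) × 5/9 = 390.2944°C.
The 101°F change is an interval, so only the factor 5/9 applies: +101 × 5/9 = +56.1111°C.
Final Celsius temperature: 390.2944 + 56.1111 = 446.4056°C.
In Fahrenheit: 446.4056 × 1.8 + 32 = 835.5°F.

835.5°F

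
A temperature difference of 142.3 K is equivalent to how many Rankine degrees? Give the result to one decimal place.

Only the scale ratio 1.8 matters for a change in temperature.
142.3 × 1.8 = 256.1.

256.1°R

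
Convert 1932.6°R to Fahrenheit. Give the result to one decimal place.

1472.9°F

In Celsius: (1932.6 - 491.67) × 5/9 = 800.5167°C.
In Fahrenheit: 800.5167 × 1.8 + 32 = 1472.9°F.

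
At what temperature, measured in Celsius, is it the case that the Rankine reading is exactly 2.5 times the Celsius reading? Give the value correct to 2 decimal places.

Let C be the Celsius reading. The Rankine reading is R = 1.8·C + 491.67.
Require R = 2.5·C: 1.8·C + 491.67 = 2.5·C.
(-0.7)·C = -491.67  ⇒  C = 702.39.

702.39°C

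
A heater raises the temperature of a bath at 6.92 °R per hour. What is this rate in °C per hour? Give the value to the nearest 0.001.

3.844 °C/hour

Since only a temperature interval is involved, the additive offset between the scales drops out.
A change of 1°R is a change of 5/9°C, so 6.92 × 5/9 = 3.844.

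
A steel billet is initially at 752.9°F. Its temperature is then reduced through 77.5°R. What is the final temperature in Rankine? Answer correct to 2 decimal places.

Initial temperature in Celsius: (752.9 - 32) × 5/9 = 400.5000°C.
The 77.5°R change is an interval, so only the factor 5/9 applies: -77.5 × 5/9 = -43.0556°C.
Final Celsius temperature: 400.5000 - 43.0556 = 357.4444°C.
In Rankine: 357.4444 × 1.8 + 491.67 = 1135.07°R.

1135.07°R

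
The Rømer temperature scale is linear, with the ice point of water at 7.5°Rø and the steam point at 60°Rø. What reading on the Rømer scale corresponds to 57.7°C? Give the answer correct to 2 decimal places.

37.79°Rø

Linearly onto the Rømer scale: 7.5 + (57.7000 / 100) × (60 - 7.5) = 37.79°Rø.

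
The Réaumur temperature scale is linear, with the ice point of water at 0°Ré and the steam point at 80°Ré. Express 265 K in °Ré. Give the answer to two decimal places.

First in Celsius: 265 - 273.15 = -8.1500°C.
Linearly onto the Réaumur scale: 0 + (-8.1500 / 100) × (80 - 0) = -6.52°Ré.

-6.52°Ré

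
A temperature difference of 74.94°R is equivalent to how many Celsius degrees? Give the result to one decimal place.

For a temperature interval the offset drops out; only the factor 5/9 applies.
74.94 × 5/9 = 41.6.

41.6°C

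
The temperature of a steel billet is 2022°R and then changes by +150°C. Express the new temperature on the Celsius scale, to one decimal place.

Initial temperature in Celsius: (2022 - 491.67) × 5/9 = 850.1833°C.
Final Celsius temperature: 850.1833 + 150.0000 = 1000.1833°C.

1000.2°C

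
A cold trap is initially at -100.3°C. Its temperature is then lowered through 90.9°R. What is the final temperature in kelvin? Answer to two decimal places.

The 90.9°R change is an interval, so only the factor 5/9 applies: -90.9 × 5/9 = -50.5000°C.
Final Celsius temperature: -100.3000 - 50.5000 = -150.8000°C.
In kelvin: -150.8000 + 273.15 = 122.35 K.

122.35 K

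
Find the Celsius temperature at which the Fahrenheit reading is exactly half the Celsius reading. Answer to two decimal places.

Let C be the Celsius reading. The Fahrenheit reading is F = 1.8·C + 32.
Require F = 0.5·C: 1.8·C + 32 = 0.5·C.
(1.3)·C = -32  ⇒  C = -24.62.

-24.62°C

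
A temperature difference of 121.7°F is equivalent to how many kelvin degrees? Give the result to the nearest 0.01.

67.61 K

An interval of 1°F corresponds to 5/9 K.
121.7 × 5/9 = 67.61.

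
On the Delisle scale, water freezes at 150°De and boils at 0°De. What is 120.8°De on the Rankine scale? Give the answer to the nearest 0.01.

526.71°R

Linear interpolation between the fixed points: C = (120.8 - 150) × 100 / (0 - 150) = 19.4667°C.
Then 19.4667 × 1.8 + 491.67 = 526.71°R.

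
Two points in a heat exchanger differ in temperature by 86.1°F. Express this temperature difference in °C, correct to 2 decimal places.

47.83°C

An interval of 1°F corresponds to 5/9°C.
86.1 × 5/9 = 47.83.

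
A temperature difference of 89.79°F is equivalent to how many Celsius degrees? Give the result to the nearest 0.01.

49.88°C

Only the scale ratio 5/9 matters for a change in temperature.
89.79 × 5/9 = 49.88.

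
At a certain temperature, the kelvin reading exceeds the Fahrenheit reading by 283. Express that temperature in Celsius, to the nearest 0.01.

Let x be the kelvin reading; then the Fahrenheit reading is 1.8·x - 459.67.
(1.8·x - 459.67) - x = -283  ⇒  (0.8)·x = 176.67  ⇒  x = 220.8375 K.
In Celsius: 220.8375 - 273.15 = -52.31°C.

-52.31°C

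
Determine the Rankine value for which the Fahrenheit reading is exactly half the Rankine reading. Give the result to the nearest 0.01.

Let R be the Rankine reading. The Fahrenheit reading is F = 1·R - 459.67.
Require F = 0.5·R: 1·R - 459.67 = 0.5·R.
(0.5)·R = 459.67  ⇒  R = 919.34.

919.34°R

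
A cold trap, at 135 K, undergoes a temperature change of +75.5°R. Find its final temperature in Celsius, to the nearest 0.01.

Initial temperature in Celsius: 135 - 273.15 = -138.1500°C.
The 75.5°R change is an interval, so only the factor 5/9 applies: +75.5 × 5/9 = +41.9444°C.
Final Celsius temperature: -138.1500 + 41.9444 = -96.2056°C.

-96.21°C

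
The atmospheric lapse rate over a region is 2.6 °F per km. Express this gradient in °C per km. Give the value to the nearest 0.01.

1.44 °C/km

Since only a temperature interval is involved, the additive offset between the scales drops out.
A change of 1°F is a change of 5/9°C, so 2.6 × 5/9 = 1.44.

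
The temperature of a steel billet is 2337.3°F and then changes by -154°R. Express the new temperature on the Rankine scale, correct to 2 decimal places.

2642.97°R

Initial temperature in Celsius: (2337.3 - 32) × 5/9 = 1280.7222°C.
The 154°R change is an interval, so only the factor 5/9 applies: -154 × 5/9 = -85.5556°C.
Final Celsius temperature: 1280.7222 - 85.5556 = 1195.1667°C.
In Rankine: 1195.1667 × 1.8 + 491.67 = 2642.97°R.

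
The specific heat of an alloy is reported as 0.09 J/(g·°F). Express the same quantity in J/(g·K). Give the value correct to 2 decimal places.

Since only a temperature interval is involved, the additive offset between the scales drops out.
A change of 1 K is a change of 1.8°F, so per K the value is 0.09 × 1.8 = 0.16.

0.16 J/(g·K)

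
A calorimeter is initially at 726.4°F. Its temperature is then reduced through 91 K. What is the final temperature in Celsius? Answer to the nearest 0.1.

294.8°C

Initial temperature in Celsius: (726.4 - 32) × 5/9 = 385.7778°C.
The 91 K change is an interval; Kelvin and Celsius degrees are the same size, so ΔC = -91°C.
Final Celsius temperature: 385.7778 - 91.0000 = 294.7778°C.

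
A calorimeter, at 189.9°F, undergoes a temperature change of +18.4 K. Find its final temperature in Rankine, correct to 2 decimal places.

Initial temperature in Celsius: (189.9 - 32) × 5/9 = 87.7222°C.
The 18.4 K change is an interval; Kelvin and Celsius degrees are the same size, so ΔC = +18.4°C.
Final Celsius temperature: 87.7222 + 18.4000 = 106.1222°C.
In Rankine: 106.1222 × 1.8 + 491.67 = 682.69°R.

682.69°R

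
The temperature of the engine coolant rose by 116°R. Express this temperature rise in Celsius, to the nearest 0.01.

64.44°C

An interval of 1°R corresponds to 5/9°C.
116 × 5/9 = 64.44.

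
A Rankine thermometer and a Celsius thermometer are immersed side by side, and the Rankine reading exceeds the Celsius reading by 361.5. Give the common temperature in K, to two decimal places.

Let x be the Rankine reading; then the Celsius reading is 5/9·x - 273.15.
(5/9·x - 273.15) - x = -361.5  ⇒  (-4/9)·x = -88.35  ⇒  x = 198.7875°R.
In Celsius: (198.7875 - 491.67) × 5/9 = -162.7125°C.
In kelvin: -162.7125 + 273.15 = 110.44 K.

110.44 K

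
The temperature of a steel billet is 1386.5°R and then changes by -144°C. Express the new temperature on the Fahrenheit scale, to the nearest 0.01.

Initial temperature in Celsius: (1386.5 - 491.67) × 5/9 = 497.1278°C.
Final Celsius temperature: 497.1278 - 144.0000 = 353.1278°C.
In Fahrenheit: 353.1278 × 1.8 + 32 = 667.63°F.

667.63°F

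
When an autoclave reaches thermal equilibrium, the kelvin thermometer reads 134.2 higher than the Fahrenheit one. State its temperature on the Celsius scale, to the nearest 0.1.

Let x be the Fahrenheit reading; then the kelvin reading is 5/9·x + 255.372.
(5/9·x + 255.372) - x = 134.2  ⇒  (-4/9)·x = -121.172  ⇒  x = 272.6375°F.
In Celsius: (272.6375 - 32) × 5/9 = 133.7°C.

133.7°C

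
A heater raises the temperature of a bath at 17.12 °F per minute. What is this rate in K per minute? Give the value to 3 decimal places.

Since only a temperature interval is involved, the additive offset between the scales drops out.
A change of 1°F is a change of 5/9 K, so 17.12 × 5/9 = 9.511.

9.511 K/minute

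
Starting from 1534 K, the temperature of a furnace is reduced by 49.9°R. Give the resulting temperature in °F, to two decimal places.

2251.63°F

Initial temperature in Celsius: 1534 - 273.15 = 1260.8500°C.
The 49.9°R change is an interval, so only the factor 5/9 applies: -49.9 × 5/9 = -27.7222°C.
Final Celsius temperature: 1260.8500 - 27.7222 = 1233.1278°C.
In Fahrenheit: 1233.1278 × 1.8 + 32 = 2251.63°F.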